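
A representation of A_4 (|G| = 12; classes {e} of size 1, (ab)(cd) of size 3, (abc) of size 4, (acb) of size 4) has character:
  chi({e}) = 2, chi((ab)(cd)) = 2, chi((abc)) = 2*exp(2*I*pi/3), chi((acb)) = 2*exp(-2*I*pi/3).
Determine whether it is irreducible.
Not irreducible (reducible): <chi, chi> = 4 > 1.

Justification: <chi, chi> = (1/|G|) sum_C |C| * |chi(C)|^2 = (1/12)[1*|2|^2 + 3*|2|^2 + 4*|2*exp(2*I*pi/3)|^2 + 4*|2*exp(-2*I*pi/3)|^2]
  = (1/12)[(4) + (12) + (16) + (16)] = 48/12 = 4.
(Exp terms are combined using exp(i*s)*conj(exp(i*t)) = exp(i*(s-t)), and sums of them are collapsed using the identity that for every m > 1 the m distinct m-th roots of unity sum to 0, e.g. 1 + exp(2*I*pi/3) + exp(-2*I*pi/3) = 0.)
A character is irreducible iff <chi, chi> = 1, so this representation is reducible.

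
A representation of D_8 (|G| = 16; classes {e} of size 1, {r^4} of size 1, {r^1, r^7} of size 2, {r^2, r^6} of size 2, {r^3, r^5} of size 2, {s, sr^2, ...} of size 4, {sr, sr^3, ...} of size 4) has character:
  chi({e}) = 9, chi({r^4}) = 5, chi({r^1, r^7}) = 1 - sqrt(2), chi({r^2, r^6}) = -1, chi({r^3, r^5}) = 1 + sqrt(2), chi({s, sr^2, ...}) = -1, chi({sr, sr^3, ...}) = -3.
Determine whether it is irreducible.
Not irreducible (reducible): <chi, chi> = 10 > 1.

Derivation: <chi, chi> = (1/|G|) sum_C |C| * |chi(C)|^2 = (1/16)[1*|9|^2 + 1*|5|^2 + 2*|1 - sqrt(2)|^2 + 2*|-1|^2 + 2*|1 + sqrt(2)|^2 + 4*|-1|^2 + 4*|-3|^2]
  = (1/16)[(81) + (25) + (6 - 4*sqrt(2)) + (2) + (4*sqrt(2) + 6) + (4) + (36)] = 160/16 = 10.
A character is irreducible iff <chi, chi> = 1, so this representation is reducible.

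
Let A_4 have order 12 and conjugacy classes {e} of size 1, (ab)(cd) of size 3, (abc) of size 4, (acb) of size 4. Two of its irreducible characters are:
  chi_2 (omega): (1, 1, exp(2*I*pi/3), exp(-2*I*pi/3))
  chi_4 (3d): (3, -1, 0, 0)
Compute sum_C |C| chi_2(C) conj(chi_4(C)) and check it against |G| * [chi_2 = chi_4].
Sum = 0; so <chi_2, chi_4> = 0 (distinct irreducibles are orthogonal).

Argument: Compute term by term over conjugacy classes (|C| * chi_2(C) * conj(chi_4(C))):
  1*(1)*conj(3) + 3*(1)*conj(-1) + 4*(exp(2*I*pi/3))*conj(0) + 4*(exp(-2*I*pi/3))*conj(0)
  = (3) + (-3) + (0) + (0)
  = 0.
(Exp terms are combined using exp(i*s)*conj(exp(i*t)) = exp(i*(s-t)), and sums of them are collapsed using the identity that for every m > 1 the m distinct m-th roots of unity sum to 0, e.g. 1 + exp(2*I*pi/3) + exp(-2*I*pi/3) = 0.)
Dividing by |G| = 12 gives 0/12 = 0, matching the row-orthogonality relation <chi_2, chi_4> = [chi_2 = chi_4].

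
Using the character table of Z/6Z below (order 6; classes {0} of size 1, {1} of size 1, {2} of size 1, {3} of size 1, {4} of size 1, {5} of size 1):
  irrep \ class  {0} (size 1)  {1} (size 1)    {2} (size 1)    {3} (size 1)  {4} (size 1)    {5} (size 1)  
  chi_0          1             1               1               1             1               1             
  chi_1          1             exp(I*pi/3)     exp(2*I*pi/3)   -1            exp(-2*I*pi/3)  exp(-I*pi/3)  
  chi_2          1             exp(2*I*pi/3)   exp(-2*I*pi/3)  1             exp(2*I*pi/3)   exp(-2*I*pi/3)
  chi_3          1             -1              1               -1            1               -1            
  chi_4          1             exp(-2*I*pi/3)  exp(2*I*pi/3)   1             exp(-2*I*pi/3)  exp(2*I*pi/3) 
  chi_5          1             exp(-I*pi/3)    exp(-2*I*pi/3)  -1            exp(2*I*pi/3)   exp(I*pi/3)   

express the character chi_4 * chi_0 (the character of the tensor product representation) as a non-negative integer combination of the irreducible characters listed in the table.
chi_4 tensor chi_0 = chi_4 (all other irreducibles have multiplicity 0).

Reasoning: The character of a tensor product is the pointwise product (chi_4 * chi_0)(C) = chi_4(C) * chi_0(C):
  {0}: (1)*(1), {1}: (exp(-2*I*pi/3))*(1), {2}: (exp(2*I*pi/3))*(1), {3}: (1)*(1), {4}: (exp(-2*I*pi/3))*(1), {5}: (exp(2*I*pi/3))*(1)
so (chi_4 * chi_0) takes values
  {0} -> 1, {1} -> exp(-2*I*pi/3), {2} -> exp(2*I*pi/3), {3} -> 1, {4} -> exp(-2*I*pi/3), {5} -> exp(2*I*pi/3).
Now take the inner product of this character with each irreducible chi from the table, <chi_4*chi_0, chi> = (1/6) sum_C |C| (chi_4*chi_0)(C) conj(chi(C)):
  <chi_4*chi_0, chi_0> = (1/6)[1*(1)*conj(1) + 1*(exp(-2*I*pi/3))*conj(1) + 1*(exp(2*I*pi/3))*conj(1) + 1*(1)*conj(1) + 1*(exp(-2*I*pi/3))*conj(1) + 1*(exp(2*I*pi/3))*conj(1)]
      = (1/6)[(1) + (exp(-2*I*pi/3)) + (exp(2*I*pi/3)) + (1) + (exp(-2*I*pi/3)) + (exp(2*I*pi/3))] = 0/6 = 0
  <chi_4*chi_0, chi_1> = (1/6)[1*(1)*conj(1) + 1*(exp(-2*I*pi/3))*conj(exp(I*pi/3)) + 1*(exp(2*I*pi/3))*conj(exp(2*I*pi/3)) + 1*(1)*conj(-1) + 1*(exp(-2*I*pi/3))*conj(exp(-2*I*pi/3)) + 1*(exp(2*I*pi/3))*conj(exp(-I*pi/3))]
      = (1/6)[(1) + (-1) + (1) + (-1) + (1) + (-1)] = 0/6 = 0
  <chi_4*chi_0, chi_2> = (1/6)[1*(1)*conj(1) + 1*(exp(-2*I*pi/3))*conj(exp(2*I*pi/3)) + 1*(exp(2*I*pi/3))*conj(exp(-2*I*pi/3)) + 1*(1)*conj(1) + 1*(exp(-2*I*pi/3))*conj(exp(2*I*pi/3)) + 1*(exp(2*I*pi/3))*conj(exp(-2*I*pi/3))]
      = (1/6)[(1) + (exp(2*I*pi/3)) + (exp(-2*I*pi/3)) + (1) + (exp(2*I*pi/3)) + (exp(-2*I*pi/3))] = 0/6 = 0
  <chi_4*chi_0, chi_3> = (1/6)[1*(1)*conj(1) + 1*(exp(-2*I*pi/3))*conj(-1) + 1*(exp(2*I*pi/3))*conj(1) + 1*(1)*conj(-1) + 1*(exp(-2*I*pi/3))*conj(1) + 1*(exp(2*I*pi/3))*conj(-1)]
      = (1/6)[(1) + (-exp(-2*I*pi/3)) + (exp(2*I*pi/3)) + (-1) + (exp(-2*I*pi/3)) + (-exp(2*I*pi/3))] = 0/6 = 0
  <chi_4*chi_0, chi_4> = (1/6)[1*(1)*conj(1) + 1*(exp(-2*I*pi/3))*conj(exp(-2*I*pi/3)) + 1*(exp(2*I*pi/3))*conj(exp(2*I*pi/3)) + 1*(1)*conj(1) + 1*(exp(-2*I*pi/3))*conj(exp(-2*I*pi/3)) + 1*(exp(2*I*pi/3))*conj(exp(2*I*pi/3))]
      = (1/6)[(1) + (1) + (1) + (1) + (1) + (1)] = 6/6 = 1
  <chi_4*chi_0, chi_5> = (1/6)[1*(1)*conj(1) + 1*(exp(-2*I*pi/3))*conj(exp(-I*pi/3)) + 1*(exp(2*I*pi/3))*conj(exp(-2*I*pi/3)) + 1*(1)*conj(-1) + 1*(exp(-2*I*pi/3))*conj(exp(2*I*pi/3)) + 1*(exp(2*I*pi/3))*conj(exp(I*pi/3))]
      = (1/6)[(1) + (exp(-I*pi/3)) + (exp(-2*I*pi/3)) + (-1) + (exp(2*I*pi/3)) + (exp(I*pi/3))] = 0/6 = 0
(Exp terms are combined using exp(i*s)*conj(exp(i*t)) = exp(i*(s-t)), and sums of them are collapsed using the identity that for every m > 1 the m distinct m-th roots of unity sum to 0, e.g. 1 + exp(2*I*pi/3) + exp(-2*I*pi/3) = 0.)
Hence the multiplicities are chi_4: 1. Dimension check: dim(chi_4)*dim(chi_0) = 1*1 = 1 and sum (mult * dim) = 1*1 = 1.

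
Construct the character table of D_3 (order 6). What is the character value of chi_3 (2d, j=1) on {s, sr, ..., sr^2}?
Conjugacy classes: {e} of size 1, {r^1, r^2} of size 2, {s, sr, ..., sr^2} of size 3.
Character table:
  irrep \ class              {e} (size 1)  {r^1, r^2} (size 2)  {s, sr, ..., sr^2} (size 3)
  chi_1 (triv)               1             1                    1                          
  chi_2 (sign: r->1, s->-1)  1             1                    -1                         
  chi_3 (2d, j=1)            2             -1                   0                          

Spot check: chi_3 (2d, j=1) on {s, sr, ..., sr^2} = 0.

Justification: D_3 has order 2*3 = 6 with 3 conjugacy classes, hence 3 irreducibles. Sum of squared dims 1 + 1 + 4 = 6 = |G|. Linear characters come from the abelianisation; the 2-dimensional irreps have character r^k -> 2*cos(2*pi*j*k/3), reflections -> 0.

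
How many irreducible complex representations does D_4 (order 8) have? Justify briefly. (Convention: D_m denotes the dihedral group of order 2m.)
5

Justification: The number of irreducible complex representations of a finite group equals its number of conjugacy classes. D_4 has 5 conjugacy classes (n/2 + 3 for n even), so D_4 (order 8) has exactly 5 irreducible complex representations.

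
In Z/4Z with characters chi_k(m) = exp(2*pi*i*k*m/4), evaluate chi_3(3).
chi_3(3) = zeta_4^9 = I

Solution. chi_3(3) = zeta_4^(3*3) = zeta_4^9. Since zeta_4^4 = 1, this equals zeta_4^1 = exp(2*pi*i*1/4) = I.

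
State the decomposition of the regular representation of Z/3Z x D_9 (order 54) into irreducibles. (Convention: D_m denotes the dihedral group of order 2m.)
Each irreducible V_i of dimension d_i appears with multiplicity d_i, i.e. rho_reg = (direct sum over all irreducibles V_i) d_i V_i. The irreducible dimensions for Z/3Z x D_9 are 1, 1, 1, 1, 1, 1, 2, 2, 2, 2, 2, 2, 2, 2, 2, 2, 2, 2: 6 irreducibles of dimension 1, each with multiplicity 1; 12 irreducibles of dimension 2, each with multiplicity 2. Total dimension 6*1*1 + 12*2*2 = 54 = |G|.

Proof sketch: General theorem: in the regular representation of a finite group G, each irreducible appears with multiplicity equal to its dimension. Check: dim(rho_reg) = sum d_i^2 = 1 + 1 + 1 + 1 + 1 + 1 + 4 + 4 + 4 + 4 + 4 + 4 + 4 + 4 + 4 + 4 + 4 + 4 = 54 = |G|.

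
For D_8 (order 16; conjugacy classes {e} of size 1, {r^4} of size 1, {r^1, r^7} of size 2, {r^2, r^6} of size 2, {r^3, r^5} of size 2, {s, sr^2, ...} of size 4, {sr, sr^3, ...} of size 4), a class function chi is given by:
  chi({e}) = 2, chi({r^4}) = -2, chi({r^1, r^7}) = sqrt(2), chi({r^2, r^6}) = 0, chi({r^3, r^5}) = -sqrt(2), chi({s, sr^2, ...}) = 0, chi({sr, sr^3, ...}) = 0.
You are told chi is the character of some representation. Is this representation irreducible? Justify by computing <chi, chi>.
Irreducible: <chi, chi> = 1.

Solution. <chi, chi> = (1/|G|) sum_C |C| * |chi(C)|^2 = (1/16)[1*|2|^2 + 1*|-2|^2 + 2*|sqrt(2)|^2 + 2*|0|^2 + 2*|-sqrt(2)|^2 + 4*|0|^2 + 4*|0|^2]
  = (1/16)[(4) + (4) + (4) + (0) + (4) + (0) + (0)] = 16/16 = 1.
A character is irreducible iff <chi, chi> = 1, so this representation is irreducible.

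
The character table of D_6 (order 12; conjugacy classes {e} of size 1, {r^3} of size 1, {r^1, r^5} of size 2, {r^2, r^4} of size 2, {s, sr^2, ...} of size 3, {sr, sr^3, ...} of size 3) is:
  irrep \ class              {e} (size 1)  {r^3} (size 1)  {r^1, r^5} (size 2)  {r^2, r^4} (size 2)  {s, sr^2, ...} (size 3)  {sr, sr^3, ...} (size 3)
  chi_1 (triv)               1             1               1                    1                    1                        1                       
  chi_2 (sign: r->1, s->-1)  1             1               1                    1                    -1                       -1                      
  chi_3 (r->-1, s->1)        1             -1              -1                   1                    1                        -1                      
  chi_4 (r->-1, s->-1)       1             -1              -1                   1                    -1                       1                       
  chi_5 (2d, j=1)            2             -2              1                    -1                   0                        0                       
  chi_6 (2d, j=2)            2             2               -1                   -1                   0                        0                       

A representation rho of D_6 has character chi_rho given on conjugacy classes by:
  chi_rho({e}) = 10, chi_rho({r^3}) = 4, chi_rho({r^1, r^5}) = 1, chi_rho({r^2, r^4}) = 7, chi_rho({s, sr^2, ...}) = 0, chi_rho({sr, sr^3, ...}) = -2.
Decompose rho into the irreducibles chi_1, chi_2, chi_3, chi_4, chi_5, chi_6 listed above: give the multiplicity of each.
Multiplicities: chi_1: 2, chi_2: 3, chi_3: 2, chi_4: 1, chi_5: 0, chi_6: 1.

Argument: Use <chi_rho, chi> = (1/|G|) sum_C |C| * chi_rho(C) * conj(chi(C)) with |G| = 12 for each irreducible chi in the table:
  <chi_rho, chi_1> = (1/12)[1*(10)*conj(1) + 1*(4)*conj(1) + 2*(1)*conj(1) + 2*(7)*conj(1) + 3*(0)*conj(1) + 3*(-2)*conj(1)]
      = (1/12)[(10) + (4) + (2) + (14) + (0) + (-6)] = 24/12 = 2
  <chi_rho, chi_2> = (1/12)[1*(10)*conj(1) + 1*(4)*conj(1) + 2*(1)*conj(1) + 2*(7)*conj(1) + 3*(0)*conj(-1) + 3*(-2)*conj(-1)]
      = (1/12)[(10) + (4) + (2) + (14) + (0) + (6)] = 36/12 = 3
  <chi_rho, chi_3> = (1/12)[1*(10)*conj(1) + 1*(4)*conj(-1) + 2*(1)*conj(-1) + 2*(7)*conj(1) + 3*(0)*conj(1) + 3*(-2)*conj(-1)]
      = (1/12)[(10) + (-4) + (-2) + (14) + (0) + (6)] = 24/12 = 2
  <chi_rho, chi_4> = (1/12)[1*(10)*conj(1) + 1*(4)*conj(-1) + 2*(1)*conj(-1) + 2*(7)*conj(1) + 3*(0)*conj(-1) + 3*(-2)*conj(1)]
      = (1/12)[(10) + (-4) + (-2) + (14) + (0) + (-6)] = 12/12 = 1
  <chi_rho, chi_5> = (1/12)[1*(10)*conj(2) + 1*(4)*conj(-2) + 2*(1)*conj(1) + 2*(7)*conj(-1) + 3*(0)*conj(0) + 3*(-2)*conj(0)]
      = (1/12)[(20) + (-8) + (2) + (-14) + (0) + (0)] = 0/12 = 0
  <chi_rho, chi_6> = (1/12)[1*(10)*conj(2) + 1*(4)*conj(2) + 2*(1)*conj(-1) + 2*(7)*conj(-1) + 3*(0)*conj(0) + 3*(-2)*conj(0)]
      = (1/12)[(20) + (8) + (-2) + (-14) + (0) + (0)] = 12/12 = 1
Dimension check: dim(rho) = sum (mult * dim) = 2*1 + 3*1 + 2*1 + 1*1 + 0*2 + 1*2 = 10 = chi_rho(e) = 10.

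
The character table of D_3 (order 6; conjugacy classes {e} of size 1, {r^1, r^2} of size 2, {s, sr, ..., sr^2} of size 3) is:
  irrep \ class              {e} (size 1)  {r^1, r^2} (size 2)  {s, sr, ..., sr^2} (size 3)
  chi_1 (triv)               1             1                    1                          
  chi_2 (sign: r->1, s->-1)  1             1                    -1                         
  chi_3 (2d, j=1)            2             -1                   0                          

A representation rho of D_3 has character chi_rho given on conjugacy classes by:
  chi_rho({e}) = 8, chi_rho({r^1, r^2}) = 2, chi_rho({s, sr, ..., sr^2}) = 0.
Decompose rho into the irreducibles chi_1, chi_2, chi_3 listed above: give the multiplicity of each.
Multiplicities: chi_1: 2, chi_2: 2, chi_3: 2.

Use <chi_rho, chi> = (1/|G|) sum_C |C| * chi_rho(C) * conj(chi(C)) with |G| = 6 for each irreducible chi in the table:
  <chi_rho, chi_1> = (1/6)[1*(8)*conj(1) + 2*(2)*conj(1) + 3*(0)*conj(1)]
      = (1/6)[(8) + (4) + (0)] = 12/6 = 2
  <chi_rho, chi_2> = (1/6)[1*(8)*conj(1) + 2*(2)*conj(1) + 3*(0)*conj(-1)]
      = (1/6)[(8) + (4) + (0)] = 12/6 = 2
  <chi_rho, chi_3> = (1/6)[1*(8)*conj(2) + 2*(2)*conj(-1) + 3*(0)*conj(0)]
      = (1/6)[(16) + (-4) + (0)] = 12/6 = 2
Dimension check: dim(rho) = sum (mult * dim) = 2*1 + 2*1 + 2*2 = 8 = chi_rho(e) = 8.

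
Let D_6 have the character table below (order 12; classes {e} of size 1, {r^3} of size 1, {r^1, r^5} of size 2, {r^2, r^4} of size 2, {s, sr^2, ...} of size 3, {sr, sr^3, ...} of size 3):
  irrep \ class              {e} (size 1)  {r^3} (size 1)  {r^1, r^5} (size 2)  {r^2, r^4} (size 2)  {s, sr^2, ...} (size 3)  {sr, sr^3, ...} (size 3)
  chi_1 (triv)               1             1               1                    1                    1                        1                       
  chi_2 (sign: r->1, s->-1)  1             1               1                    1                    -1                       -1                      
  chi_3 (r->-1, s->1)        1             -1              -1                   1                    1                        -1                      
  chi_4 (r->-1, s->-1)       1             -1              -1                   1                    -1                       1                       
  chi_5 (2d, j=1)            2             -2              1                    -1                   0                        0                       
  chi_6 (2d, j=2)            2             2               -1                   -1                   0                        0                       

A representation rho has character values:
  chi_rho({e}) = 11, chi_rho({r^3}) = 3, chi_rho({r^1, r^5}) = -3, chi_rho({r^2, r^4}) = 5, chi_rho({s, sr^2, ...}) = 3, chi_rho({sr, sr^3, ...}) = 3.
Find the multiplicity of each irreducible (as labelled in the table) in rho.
Multiplicities: chi_1: 3, chi_2: 0, chi_3: 2, chi_4: 2, chi_5: 0, chi_6: 2.

Argument: Use <chi_rho, chi> = (1/|G|) sum_C |C| * chi_rho(C) * conj(chi(C)) with |G| = 12 for each irreducible chi in the table:
  <chi_rho, chi_1> = (1/12)[1*(11)*conj(1) + 1*(3)*conj(1) + 2*(-3)*conj(1) + 2*(5)*conj(1) + 3*(3)*conj(1) + 3*(3)*conj(1)]
      = (1/12)[(11) + (3) + (-6) + (10) + (9) + (9)] = 36/12 = 3
  <chi_rho, chi_2> = (1/12)[1*(11)*conj(1) + 1*(3)*conj(1) + 2*(-3)*conj(1) + 2*(5)*conj(1) + 3*(3)*conj(-1) + 3*(3)*conj(-1)]
      = (1/12)[(11) + (3) + (-6) + (10) + (-9) + (-9)] = 0/12 = 0
  <chi_rho, chi_3> = (1/12)[1*(11)*conj(1) + 1*(3)*conj(-1) + 2*(-3)*conj(-1) + 2*(5)*conj(1) + 3*(3)*conj(1) + 3*(3)*conj(-1)]
      = (1/12)[(11) + (-3) + (6) + (10) + (9) + (-9)] = 24/12 = 2
  <chi_rho, chi_4> = (1/12)[1*(11)*conj(1) + 1*(3)*conj(-1) + 2*(-3)*conj(-1) + 2*(5)*conj(1) + 3*(3)*conj(-1) + 3*(3)*conj(1)]
      = (1/12)[(11) + (-3) + (6) + (10) + (-9) + (9)] = 24/12 = 2
  <chi_rho, chi_5> = (1/12)[1*(11)*conj(2) + 1*(3)*conj(-2) + 2*(-3)*conj(1) + 2*(5)*conj(-1) + 3*(3)*conj(0) + 3*(3)*conj(0)]
      = (1/12)[(22) + (-6) + (-6) + (-10) + (0) + (0)] = 0/12 = 0
  <chi_rho, chi_6> = (1/12)[1*(11)*conj(2) + 1*(3)*conj(2) + 2*(-3)*conj(-1) + 2*(5)*conj(-1) + 3*(3)*conj(0) + 3*(3)*conj(0)]
      = (1/12)[(22) + (6) + (6) + (-10) + (0) + (0)] = 24/12 = 2
Dimension check: dim(rho) = sum (mult * dim) = 3*1 + 0*1 + 2*1 + 2*1 + 0*2 + 2*2 = 11 = chi_rho(e) = 11.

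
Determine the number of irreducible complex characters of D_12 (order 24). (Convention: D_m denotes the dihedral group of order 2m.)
9

Working: The number of irreducible complex representations of a finite group equals its number of conjugacy classes. D_12 has 9 conjugacy classes (n/2 + 3 for n even), so D_12 (order 24) has exactly 9 irreducible complex representations.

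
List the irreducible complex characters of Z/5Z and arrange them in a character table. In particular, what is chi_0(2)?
Character table of Z/5Z (irreps indexed chi_0,...,chi_4 with chi_k(m) = zeta_5^(k*m), zeta_5 = exp(2*pi*i/5)):
  irrep \ class  {0} (size 1)  {1} (size 1)    {2} (size 1)    {3} (size 1)    {4} (size 1)  
  chi_0          1             1               1               1               1             
  chi_1          1             exp(2*I*pi/5)   exp(4*I*pi/5)   exp(-4*I*pi/5)  exp(-2*I*pi/5)
  chi_2          1             exp(4*I*pi/5)   exp(-2*I*pi/5)  exp(2*I*pi/5)   exp(-4*I*pi/5)
  chi_3          1             exp(-4*I*pi/5)  exp(2*I*pi/5)   exp(-2*I*pi/5)  exp(4*I*pi/5) 
  chi_4          1             exp(-2*I*pi/5)  exp(-4*I*pi/5)  exp(4*I*pi/5)   exp(2*I*pi/5) 

Spot check: chi_0(2) = zeta_5^(0*2) = zeta_5^0 = 1.

Explanation: Z/5Z is abelian, so all 5 irreducible complex representations are 1-dimensional. They are given by chi_k(m) = zeta_5^(k*m) for k = 0,...,4. Row orthogonality: sum_m chi_k(m) conj(chi_l(m)) = 5 * [k = l].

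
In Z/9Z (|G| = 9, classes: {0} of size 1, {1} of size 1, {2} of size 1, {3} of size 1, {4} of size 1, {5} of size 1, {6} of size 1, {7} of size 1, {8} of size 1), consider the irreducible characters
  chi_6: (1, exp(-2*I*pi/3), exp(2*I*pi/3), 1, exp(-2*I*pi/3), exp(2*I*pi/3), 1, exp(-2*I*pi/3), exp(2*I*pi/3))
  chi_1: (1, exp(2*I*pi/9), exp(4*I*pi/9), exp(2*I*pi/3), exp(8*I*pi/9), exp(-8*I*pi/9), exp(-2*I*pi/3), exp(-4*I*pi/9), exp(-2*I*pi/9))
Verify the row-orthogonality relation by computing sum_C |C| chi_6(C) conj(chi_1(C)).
Sum = 0; so <chi_6, chi_1> = 0 (distinct irreducibles are orthogonal).

Proof sketch: Compute term by term over conjugacy classes (|C| * chi_6(C) * conj(chi_1(C))):
  1*(1)*conj(1) + 1*(exp(-2*I*pi/3))*conj(exp(2*I*pi/9)) + 1*(exp(2*I*pi/3))*conj(exp(4*I*pi/9)) + 1*(1)*conj(exp(2*I*pi/3)) + 1*(exp(-2*I*pi/3))*conj(exp(8*I*pi/9)) + 1*(exp(2*I*pi/3))*conj(exp(-8*I*pi/9)) + 1*(1)*conj(exp(-2*I*pi/3)) + 1*(exp(-2*I*pi/3))*conj(exp(-4*I*pi/9)) + 1*(exp(2*I*pi/3))*conj(exp(-2*I*pi/9))
  = (1) + (exp(-8*I*pi/9)) + (exp(2*I*pi/9)) + (exp(-2*I*pi/3)) + (exp(4*I*pi/9)) + (exp(-4*I*pi/9)) + (exp(2*I*pi/3)) + (exp(-2*I*pi/9)) + (exp(8*I*pi/9))
  = 0.
(Exp terms are combined using exp(i*s)*conj(exp(i*t)) = exp(i*(s-t)), and sums of them are collapsed using the identity that for every m > 1 the m distinct m-th roots of unity sum to 0, e.g. 1 + exp(2*I*pi/3) + exp(-2*I*pi/3) = 0.)
Dividing by |G| = 9 gives 0/9 = 0, matching the row-orthogonality relation <chi_6, chi_1> = [chi_6 = chi_1].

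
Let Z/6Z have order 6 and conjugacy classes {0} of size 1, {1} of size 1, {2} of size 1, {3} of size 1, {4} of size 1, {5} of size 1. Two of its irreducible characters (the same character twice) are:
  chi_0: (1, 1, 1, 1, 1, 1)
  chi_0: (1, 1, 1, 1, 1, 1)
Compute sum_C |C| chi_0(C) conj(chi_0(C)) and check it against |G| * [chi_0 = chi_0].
Sum = 6 = |G| = 6; so <chi_0, chi_0> = 1 (norm-1 confirms irreducibility).

Justification: Compute term by term over conjugacy classes (|C| * chi_0(C) * conj(chi_0(C))):
  1*(1)*conj(1) + 1*(1)*conj(1) + 1*(1)*conj(1) + 1*(1)*conj(1) + 1*(1)*conj(1) + 1*(1)*conj(1)
  = (1) + (1) + (1) + (1) + (1) + (1)
  = 6.
(Exp terms are combined using exp(i*s)*conj(exp(i*t)) = exp(i*(s-t)), and sums of them are collapsed using the identity that for every m > 1 the m distinct m-th roots of unity sum to 0, e.g. 1 + exp(2*I*pi/3) + exp(-2*I*pi/3) = 0.)
Dividing by |G| = 6 gives 6/6 = 1, matching the row-orthogonality relation <chi_0, chi_0> = [chi_0 = chi_0].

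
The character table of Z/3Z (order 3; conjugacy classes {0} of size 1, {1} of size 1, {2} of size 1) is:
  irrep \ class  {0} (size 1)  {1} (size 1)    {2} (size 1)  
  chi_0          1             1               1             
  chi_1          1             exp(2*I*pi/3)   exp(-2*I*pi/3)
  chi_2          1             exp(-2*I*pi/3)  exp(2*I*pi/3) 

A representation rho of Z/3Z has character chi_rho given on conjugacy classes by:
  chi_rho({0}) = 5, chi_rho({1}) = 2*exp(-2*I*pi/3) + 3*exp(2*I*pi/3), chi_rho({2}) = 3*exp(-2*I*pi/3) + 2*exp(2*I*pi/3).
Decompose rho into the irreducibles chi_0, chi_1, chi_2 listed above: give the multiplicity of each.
Multiplicities: chi_0: 0, chi_1: 3, chi_2: 2.

Derivation: Use <chi_rho, chi> = (1/|G|) sum_C |C| * chi_rho(C) * conj(chi(C)) with |G| = 3 for each irreducible chi in the table:
  <chi_rho, chi_0> = (1/3)[1*(5)*conj(1) + 1*(2*exp(-2*I*pi/3) + 3*exp(2*I*pi/3))*conj(1) + 1*(3*exp(-2*I*pi/3) + 2*exp(2*I*pi/3))*conj(1)]
      = (1/3)[(5) + (2*exp(-2*I*pi/3) + 3*exp(2*I*pi/3)) + (3*exp(-2*I*pi/3) + 2*exp(2*I*pi/3))] = 0/3 = 0
  <chi_rho, chi_1> = (1/3)[1*(5)*conj(1) + 1*(2*exp(-2*I*pi/3) + 3*exp(2*I*pi/3))*conj(exp(2*I*pi/3)) + 1*(3*exp(-2*I*pi/3) + 2*exp(2*I*pi/3))*conj(exp(-2*I*pi/3))]
      = (1/3)[(5) + (3 + 2*exp(2*I*pi/3)) + (3 + 2*exp(-2*I*pi/3))] = 9/3 = 3
  <chi_rho, chi_2> = (1/3)[1*(5)*conj(1) + 1*(2*exp(-2*I*pi/3) + 3*exp(2*I*pi/3))*conj(exp(-2*I*pi/3)) + 1*(3*exp(-2*I*pi/3) + 2*exp(2*I*pi/3))*conj(exp(2*I*pi/3))]
      = (1/3)[(5) + (2 + 3*exp(-2*I*pi/3)) + (2 + 3*exp(2*I*pi/3))] = 6/3 = 2
(Exp terms are combined using exp(i*s)*conj(exp(i*t)) = exp(i*(s-t)), and sums of them are collapsed using the identity that for every m > 1 the m distinct m-th roots of unity sum to 0, e.g. 1 + exp(2*I*pi/3) + exp(-2*I*pi/3) = 0.)
Dimension check: dim(rho) = sum (mult * dim) = 0*1 + 3*1 + 2*1 = 5 = chi_rho(e) = 5.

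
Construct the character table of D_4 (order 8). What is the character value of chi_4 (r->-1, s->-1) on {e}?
Conjugacy classes: {e} of size 1, {r^2} of size 1, {r^1, r^3} of size 2, {s, sr^2, ...} of size 2, {sr, sr^3, ...} of size 2.
Character table:
  irrep \ class              {e} (size 1)  {r^2} (size 1)  {r^1, r^3} (size 2)  {s, sr^2, ...} (size 2)  {sr, sr^3, ...} (size 2)
  chi_1 (triv)               1             1               1                    1                        1                       
  chi_2 (sign: r->1, s->-1)  1             1               1                    -1                       -1                      
  chi_3 (r->-1, s->1)        1             1               -1                   1                        -1                      
  chi_4 (r->-1, s->-1)       1             1               -1                   -1                       1                       
  chi_5 (2d, j=1)            2             -2              0                    0                        0                       

Spot check: chi_4 (r->-1, s->-1) on {e} = 1.

Derivation: D_4 has order 2*4 = 8 with 5 conjugacy classes, hence 5 irreducibles. Sum of squared dims 1 + 1 + 1 + 1 + 4 = 8 = |G|. Linear characters come from the abelianisation; the 2-dimensional irreps have character r^k -> 2*cos(2*pi*j*k/4), reflections -> 0.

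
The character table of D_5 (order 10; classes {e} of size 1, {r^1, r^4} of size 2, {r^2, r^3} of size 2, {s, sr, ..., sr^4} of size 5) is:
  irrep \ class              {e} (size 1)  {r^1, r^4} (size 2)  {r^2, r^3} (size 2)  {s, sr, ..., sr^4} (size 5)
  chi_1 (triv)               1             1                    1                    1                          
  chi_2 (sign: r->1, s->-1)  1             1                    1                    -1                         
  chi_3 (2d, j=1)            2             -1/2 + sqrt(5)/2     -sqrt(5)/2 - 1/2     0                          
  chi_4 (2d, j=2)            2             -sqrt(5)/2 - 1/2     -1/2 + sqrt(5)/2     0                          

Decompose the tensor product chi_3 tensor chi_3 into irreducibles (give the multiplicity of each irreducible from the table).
chi_3 tensor chi_3 = chi_1 + chi_2 + chi_4 (all other irreducibles have multiplicity 0).

Derivation: The character of a tensor product is the pointwise product (chi_3 * chi_3)(C) = chi_3(C) * chi_3(C):
  {e}: (2)*(2), {r^1, r^4}: (-1/2 + sqrt(5)/2)*(-1/2 + sqrt(5)/2), {r^2, r^3}: (-sqrt(5)/2 - 1/2)*(-sqrt(5)/2 - 1/2), {s, sr, ..., sr^4}: (0)*(0)
so (chi_3 * chi_3) takes values
  {e} -> 4, {r^1, r^4} -> 3/2 - sqrt(5)/2, {r^2, r^3} -> sqrt(5)/2 + 3/2, {s, sr, ..., sr^4} -> 0.
Now take the inner product of this character with each irreducible chi from the table, <chi_3*chi_3, chi> = (1/10) sum_C |C| (chi_3*chi_3)(C) conj(chi(C)):
  <chi_3*chi_3, chi_1> = (1/10)[1*(4)*conj(1) + 2*(3/2 - sqrt(5)/2)*conj(1) + 2*(sqrt(5)/2 + 3/2)*conj(1) + 5*(0)*conj(1)]
      = (1/10)[(4) + (3 - sqrt(5)) + (sqrt(5) + 3) + (0)] = 10/10 = 1
  <chi_3*chi_3, chi_2> = (1/10)[1*(4)*conj(1) + 2*(3/2 - sqrt(5)/2)*conj(1) + 2*(sqrt(5)/2 + 3/2)*conj(1) + 5*(0)*conj(-1)]
      = (1/10)[(4) + (3 - sqrt(5)) + (sqrt(5) + 3) + (0)] = 10/10 = 1
  <chi_3*chi_3, chi_3> = (1/10)[1*(4)*conj(2) + 2*(3/2 - sqrt(5)/2)*conj(-1/2 + sqrt(5)/2) + 2*(sqrt(5)/2 + 3/2)*conj(-sqrt(5)/2 - 1/2) + 5*(0)*conj(0)]
      = (1/10)[(8) + (-4 + 2*sqrt(5)) + (-2*sqrt(5) - 4) + (0)] = 0/10 = 0
  <chi_3*chi_3, chi_4> = (1/10)[1*(4)*conj(2) + 2*(3/2 - sqrt(5)/2)*conj(-sqrt(5)/2 - 1/2) + 2*(sqrt(5)/2 + 3/2)*conj(-1/2 + sqrt(5)/2) + 5*(0)*conj(0)]
      = (1/10)[(8) + (1 - sqrt(5)) + (1 + sqrt(5)) + (0)] = 10/10 = 1
Hence the multiplicities are chi_1: 1, chi_2: 1, chi_4: 1. Dimension check: dim(chi_3)*dim(chi_3) = 2*2 = 4 and sum (mult * dim) = 1*1 + 1*1 + 1*2 = 4.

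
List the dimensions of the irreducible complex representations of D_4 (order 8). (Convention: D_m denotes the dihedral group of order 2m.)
Dimensions: 1, 1, 1, 1, 2

Justification: There are 5 irreducibles (= number of conjugacy classes). Their dimensions d_i satisfy sum d_i^2 = |G| = 8: 1 + 1 + 1 + 1 + 4 = 8.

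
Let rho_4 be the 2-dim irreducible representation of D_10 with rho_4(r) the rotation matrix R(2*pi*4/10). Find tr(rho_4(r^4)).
chi_{rho_4}(r^4) = 2*cos(2*pi*4*4/10) = -sqrt(5)/2 - 1/2

Derivation: rho_4(r^4) is rotation by angle 2*pi*4*4/10, whose trace is 2*cos(2*pi*4*4/10) = -sqrt(5)/2 - 1/2.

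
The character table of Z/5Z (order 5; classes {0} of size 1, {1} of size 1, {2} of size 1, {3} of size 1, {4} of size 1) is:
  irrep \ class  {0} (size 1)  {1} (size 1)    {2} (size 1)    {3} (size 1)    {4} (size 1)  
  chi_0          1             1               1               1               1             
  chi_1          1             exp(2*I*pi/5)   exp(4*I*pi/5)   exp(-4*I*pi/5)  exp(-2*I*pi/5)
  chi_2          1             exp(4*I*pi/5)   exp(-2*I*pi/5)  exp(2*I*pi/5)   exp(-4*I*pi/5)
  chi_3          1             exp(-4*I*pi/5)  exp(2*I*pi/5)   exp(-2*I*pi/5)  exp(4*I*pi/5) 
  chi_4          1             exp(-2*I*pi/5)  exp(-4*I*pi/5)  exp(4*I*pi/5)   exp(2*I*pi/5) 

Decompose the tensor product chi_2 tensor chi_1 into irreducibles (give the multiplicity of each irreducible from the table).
chi_2 tensor chi_1 = chi_3 (all other irreducibles have multiplicity 0).

The character of a tensor product is the pointwise product (chi_2 * chi_1)(C) = chi_2(C) * chi_1(C):
  {0}: (1)*(1), {1}: (exp(4*I*pi/5))*(exp(2*I*pi/5)), {2}: (exp(-2*I*pi/5))*(exp(4*I*pi/5)), {3}: (exp(2*I*pi/5))*(exp(-4*I*pi/5)), {4}: (exp(-4*I*pi/5))*(exp(-2*I*pi/5))
so (chi_2 * chi_1) takes values
  {0} -> 1, {1} -> exp(-4*I*pi/5), {2} -> exp(2*I*pi/5), {3} -> exp(-2*I*pi/5), {4} -> exp(4*I*pi/5).
Now take the inner product of this character with each irreducible chi from the table, <chi_2*chi_1, chi> = (1/5) sum_C |C| (chi_2*chi_1)(C) conj(chi(C)):
  <chi_2*chi_1, chi_0> = (1/5)[1*(1)*conj(1) + 1*(exp(-4*I*pi/5))*conj(1) + 1*(exp(2*I*pi/5))*conj(1) + 1*(exp(-2*I*pi/5))*conj(1) + 1*(exp(4*I*pi/5))*conj(1)]
      = (1/5)[(1) + (exp(-4*I*pi/5)) + (exp(2*I*pi/5)) + (exp(-2*I*pi/5)) + (exp(4*I*pi/5))] = 0/5 = 0
  <chi_2*chi_1, chi_1> = (1/5)[1*(1)*conj(1) + 1*(exp(-4*I*pi/5))*conj(exp(2*I*pi/5)) + 1*(exp(2*I*pi/5))*conj(exp(4*I*pi/5)) + 1*(exp(-2*I*pi/5))*conj(exp(-4*I*pi/5)) + 1*(exp(4*I*pi/5))*conj(exp(-2*I*pi/5))]
      = (1/5)[(1) + (exp(4*I*pi/5)) + (exp(-2*I*pi/5)) + (exp(2*I*pi/5)) + (exp(-4*I*pi/5))] = 0/5 = 0
  <chi_2*chi_1, chi_2> = (1/5)[1*(1)*conj(1) + 1*(exp(-4*I*pi/5))*conj(exp(4*I*pi/5)) + 1*(exp(2*I*pi/5))*conj(exp(-2*I*pi/5)) + 1*(exp(-2*I*pi/5))*conj(exp(2*I*pi/5)) + 1*(exp(4*I*pi/5))*conj(exp(-4*I*pi/5))]
      = (1/5)[(1) + (exp(2*I*pi/5)) + (exp(4*I*pi/5)) + (exp(-4*I*pi/5)) + (exp(-2*I*pi/5))] = 0/5 = 0
  <chi_2*chi_1, chi_3> = (1/5)[1*(1)*conj(1) + 1*(exp(-4*I*pi/5))*conj(exp(-4*I*pi/5)) + 1*(exp(2*I*pi/5))*conj(exp(2*I*pi/5)) + 1*(exp(-2*I*pi/5))*conj(exp(-2*I*pi/5)) + 1*(exp(4*I*pi/5))*conj(exp(4*I*pi/5))]
      = (1/5)[(1) + (1) + (1) + (1) + (1)] = 5/5 = 1
  <chi_2*chi_1, chi_4> = (1/5)[1*(1)*conj(1) + 1*(exp(-4*I*pi/5))*conj(exp(-2*I*pi/5)) + 1*(exp(2*I*pi/5))*conj(exp(-4*I*pi/5)) + 1*(exp(-2*I*pi/5))*conj(exp(4*I*pi/5)) + 1*(exp(4*I*pi/5))*conj(exp(2*I*pi/5))]
      = (1/5)[(1) + (exp(-2*I*pi/5)) + (exp(-4*I*pi/5)) + (exp(4*I*pi/5)) + (exp(2*I*pi/5))] = 0/5 = 0
(Exp terms are combined using exp(i*s)*conj(exp(i*t)) = exp(i*(s-t)), and sums of them are collapsed using the identity that for every m > 1 the m distinct m-th roots of unity sum to 0, e.g. 1 + exp(2*I*pi/3) + exp(-2*I*pi/3) = 0.)
Hence the multiplicities are chi_3: 1. Dimension check: dim(chi_2)*dim(chi_1) = 1*1 = 1 and sum (mult * dim) = 1*1 = 1.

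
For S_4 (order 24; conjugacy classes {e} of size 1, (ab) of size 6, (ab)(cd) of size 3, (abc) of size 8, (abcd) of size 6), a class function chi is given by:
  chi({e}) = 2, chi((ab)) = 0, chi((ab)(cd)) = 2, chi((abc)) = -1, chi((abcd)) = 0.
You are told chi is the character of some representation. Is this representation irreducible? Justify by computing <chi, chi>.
Irreducible: <chi, chi> = 1.

Solution. <chi, chi> = (1/|G|) sum_C |C| * |chi(C)|^2 = (1/24)[1*|2|^2 + 6*|0|^2 + 3*|2|^2 + 8*|-1|^2 + 6*|0|^2]
  = (1/24)[(4) + (0) + (12) + (8) + (0)] = 24/24 = 1.
A character is irreducible iff <chi, chi> = 1, so this representation is irreducible.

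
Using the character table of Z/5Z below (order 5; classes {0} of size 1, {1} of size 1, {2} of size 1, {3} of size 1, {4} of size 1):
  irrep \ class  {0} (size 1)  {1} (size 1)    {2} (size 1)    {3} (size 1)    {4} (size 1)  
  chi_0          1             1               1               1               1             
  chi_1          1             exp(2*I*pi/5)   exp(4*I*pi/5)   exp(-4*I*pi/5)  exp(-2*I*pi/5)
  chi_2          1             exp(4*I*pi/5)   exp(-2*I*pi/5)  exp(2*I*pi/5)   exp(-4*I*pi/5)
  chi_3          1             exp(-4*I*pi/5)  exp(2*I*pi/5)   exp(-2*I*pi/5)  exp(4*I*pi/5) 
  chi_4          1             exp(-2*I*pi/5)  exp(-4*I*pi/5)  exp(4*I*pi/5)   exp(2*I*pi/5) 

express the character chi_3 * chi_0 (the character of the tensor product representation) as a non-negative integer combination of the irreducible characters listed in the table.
chi_3 tensor chi_0 = chi_3 (all other irreducibles have multiplicity 0).

Proof sketch: The character of a tensor product is the pointwise product (chi_3 * chi_0)(C) = chi_3(C) * chi_0(C):
  {0}: (1)*(1), {1}: (exp(-4*I*pi/5))*(1), {2}: (exp(2*I*pi/5))*(1), {3}: (exp(-2*I*pi/5))*(1), {4}: (exp(4*I*pi/5))*(1)
so (chi_3 * chi_0) takes values
  {0} -> 1, {1} -> exp(-4*I*pi/5), {2} -> exp(2*I*pi/5), {3} -> exp(-2*I*pi/5), {4} -> exp(4*I*pi/5).
Now take the inner product of this character with each irreducible chi from the table, <chi_3*chi_0, chi> = (1/5) sum_C |C| (chi_3*chi_0)(C) conj(chi(C)):
  <chi_3*chi_0, chi_0> = (1/5)[1*(1)*conj(1) + 1*(exp(-4*I*pi/5))*conj(1) + 1*(exp(2*I*pi/5))*conj(1) + 1*(exp(-2*I*pi/5))*conj(1) + 1*(exp(4*I*pi/5))*conj(1)]
      = (1/5)[(1) + (exp(-4*I*pi/5)) + (exp(2*I*pi/5)) + (exp(-2*I*pi/5)) + (exp(4*I*pi/5))] = 0/5 = 0
  <chi_3*chi_0, chi_1> = (1/5)[1*(1)*conj(1) + 1*(exp(-4*I*pi/5))*conj(exp(2*I*pi/5)) + 1*(exp(2*I*pi/5))*conj(exp(4*I*pi/5)) + 1*(exp(-2*I*pi/5))*conj(exp(-4*I*pi/5)) + 1*(exp(4*I*pi/5))*conj(exp(-2*I*pi/5))]
      = (1/5)[(1) + (exp(4*I*pi/5)) + (exp(-2*I*pi/5)) + (exp(2*I*pi/5)) + (exp(-4*I*pi/5))] = 0/5 = 0
  <chi_3*chi_0, chi_2> = (1/5)[1*(1)*conj(1) + 1*(exp(-4*I*pi/5))*conj(exp(4*I*pi/5)) + 1*(exp(2*I*pi/5))*conj(exp(-2*I*pi/5)) + 1*(exp(-2*I*pi/5))*conj(exp(2*I*pi/5)) + 1*(exp(4*I*pi/5))*conj(exp(-4*I*pi/5))]
      = (1/5)[(1) + (exp(2*I*pi/5)) + (exp(4*I*pi/5)) + (exp(-4*I*pi/5)) + (exp(-2*I*pi/5))] = 0/5 = 0
  <chi_3*chi_0, chi_3> = (1/5)[1*(1)*conj(1) + 1*(exp(-4*I*pi/5))*conj(exp(-4*I*pi/5)) + 1*(exp(2*I*pi/5))*conj(exp(2*I*pi/5)) + 1*(exp(-2*I*pi/5))*conj(exp(-2*I*pi/5)) + 1*(exp(4*I*pi/5))*conj(exp(4*I*pi/5))]
      = (1/5)[(1) + (1) + (1) + (1) + (1)] = 5/5 = 1
  <chi_3*chi_0, chi_4> = (1/5)[1*(1)*conj(1) + 1*(exp(-4*I*pi/5))*conj(exp(-2*I*pi/5)) + 1*(exp(2*I*pi/5))*conj(exp(-4*I*pi/5)) + 1*(exp(-2*I*pi/5))*conj(exp(4*I*pi/5)) + 1*(exp(4*I*pi/5))*conj(exp(2*I*pi/5))]
      = (1/5)[(1) + (exp(-2*I*pi/5)) + (exp(-4*I*pi/5)) + (exp(4*I*pi/5)) + (exp(2*I*pi/5))] = 0/5 = 0
(Exp terms are combined using exp(i*s)*conj(exp(i*t)) = exp(i*(s-t)), and sums of them are collapsed using the identity that for every m > 1 the m distinct m-th roots of unity sum to 0, e.g. 1 + exp(2*I*pi/3) + exp(-2*I*pi/3) = 0.)
Hence the multiplicities are chi_3: 1. Dimension check: dim(chi_3)*dim(chi_0) = 1*1 = 1 and sum (mult * dim) = 1*1 = 1.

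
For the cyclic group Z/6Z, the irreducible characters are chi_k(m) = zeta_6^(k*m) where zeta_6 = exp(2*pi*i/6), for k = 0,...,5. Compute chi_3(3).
chi_3(3) = zeta_6^9 = -1

Reasoning: chi_3(3) = zeta_6^(3*3) = zeta_6^9. Since zeta_6^6 = 1, this equals zeta_6^3 = exp(2*pi*i*3/6) = -1.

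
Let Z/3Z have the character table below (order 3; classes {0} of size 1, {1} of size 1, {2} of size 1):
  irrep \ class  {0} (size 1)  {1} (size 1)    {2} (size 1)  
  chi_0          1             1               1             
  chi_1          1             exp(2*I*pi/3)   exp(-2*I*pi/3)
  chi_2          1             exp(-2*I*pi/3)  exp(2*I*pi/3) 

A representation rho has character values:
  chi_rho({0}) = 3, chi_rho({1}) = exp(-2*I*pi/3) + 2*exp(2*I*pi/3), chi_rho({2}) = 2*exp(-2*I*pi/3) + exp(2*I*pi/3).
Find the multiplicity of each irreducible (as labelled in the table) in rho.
Multiplicities: chi_0: 0, chi_1: 2, chi_2: 1.

Solution. Use <chi_rho, chi> = (1/|G|) sum_C |C| * chi_rho(C) * conj(chi(C)) with |G| = 3 for each irreducible chi in the table:
  <chi_rho, chi_0> = (1/3)[1*(3)*conj(1) + 1*(exp(-2*I*pi/3) + 2*exp(2*I*pi/3))*conj(1) + 1*(2*exp(-2*I*pi/3) + exp(2*I*pi/3))*conj(1)]
      = (1/3)[(3) + (exp(-2*I*pi/3) + 2*exp(2*I*pi/3)) + (2*exp(-2*I*pi/3) + exp(2*I*pi/3))] = 0/3 = 0
  <chi_rho, chi_1> = (1/3)[1*(3)*conj(1) + 1*(exp(-2*I*pi/3) + 2*exp(2*I*pi/3))*conj(exp(2*I*pi/3)) + 1*(2*exp(-2*I*pi/3) + exp(2*I*pi/3))*conj(exp(-2*I*pi/3))]
      = (1/3)[(3) + (2 + exp(2*I*pi/3)) + (2 + exp(-2*I*pi/3))] = 6/3 = 2
  <chi_rho, chi_2> = (1/3)[1*(3)*conj(1) + 1*(exp(-2*I*pi/3) + 2*exp(2*I*pi/3))*conj(exp(-2*I*pi/3)) + 1*(2*exp(-2*I*pi/3) + exp(2*I*pi/3))*conj(exp(2*I*pi/3))]
      = (1/3)[(3) + (1 + 2*exp(-2*I*pi/3)) + (1 + 2*exp(2*I*pi/3))] = 3/3 = 1
(Exp terms are combined using exp(i*s)*conj(exp(i*t)) = exp(i*(s-t)), and sums of them are collapsed using the identity that for every m > 1 the m distinct m-th roots of unity sum to 0, e.g. 1 + exp(2*I*pi/3) + exp(-2*I*pi/3) = 0.)
Dimension check: dim(rho) = sum (mult * dim) = 0*1 + 2*1 + 1*1 = 3 = chi_rho(e) = 3.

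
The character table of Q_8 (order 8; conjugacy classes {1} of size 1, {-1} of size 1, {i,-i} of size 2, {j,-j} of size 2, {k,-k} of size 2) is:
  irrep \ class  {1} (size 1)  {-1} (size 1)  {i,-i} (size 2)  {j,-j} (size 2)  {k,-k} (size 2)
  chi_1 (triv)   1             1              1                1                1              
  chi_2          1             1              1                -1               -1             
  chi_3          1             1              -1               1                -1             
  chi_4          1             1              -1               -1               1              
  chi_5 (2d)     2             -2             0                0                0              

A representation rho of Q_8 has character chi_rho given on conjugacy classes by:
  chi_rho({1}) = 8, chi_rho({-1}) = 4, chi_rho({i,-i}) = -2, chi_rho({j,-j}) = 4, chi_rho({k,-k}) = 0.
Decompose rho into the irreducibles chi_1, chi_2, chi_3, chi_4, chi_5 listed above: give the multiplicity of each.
Multiplicities: chi_1: 2, chi_2: 0, chi_3: 3, chi_4: 1, chi_5: 1.

Solution. Use <chi_rho, chi> = (1/|G|) sum_C |C| * chi_rho(C) * conj(chi(C)) with |G| = 8 for each irreducible chi in the table:
  <chi_rho, chi_1> = (1/8)[1*(8)*conj(1) + 1*(4)*conj(1) + 2*(-2)*conj(1) + 2*(4)*conj(1) + 2*(0)*conj(1)]
      = (1/8)[(8) + (4) + (-4) + (8) + (0)] = 16/8 = 2
  <chi_rho, chi_2> = (1/8)[1*(8)*conj(1) + 1*(4)*conj(1) + 2*(-2)*conj(1) + 2*(4)*conj(-1) + 2*(0)*conj(-1)]
      = (1/8)[(8) + (4) + (-4) + (-8) + (0)] = 0/8 = 0
  <chi_rho, chi_3> = (1/8)[1*(8)*conj(1) + 1*(4)*conj(1) + 2*(-2)*conj(-1) + 2*(4)*conj(1) + 2*(0)*conj(-1)]
      = (1/8)[(8) + (4) + (4) + (8) + (0)] = 24/8 = 3
  <chi_rho, chi_4> = (1/8)[1*(8)*conj(1) + 1*(4)*conj(1) + 2*(-2)*conj(-1) + 2*(4)*conj(-1) + 2*(0)*conj(1)]
      = (1/8)[(8) + (4) + (4) + (-8) + (0)] = 8/8 = 1
  <chi_rho, chi_5> = (1/8)[1*(8)*conj(2) + 1*(4)*conj(-2) + 2*(-2)*conj(0) + 2*(4)*conj(0) + 2*(0)*conj(0)]
      = (1/8)[(16) + (-8) + (0) + (0) + (0)] = 8/8 = 1
Dimension check: dim(rho) = sum (mult * dim) = 2*1 + 0*1 + 3*1 + 1*1 + 1*2 = 8 = chi_rho(e) = 8.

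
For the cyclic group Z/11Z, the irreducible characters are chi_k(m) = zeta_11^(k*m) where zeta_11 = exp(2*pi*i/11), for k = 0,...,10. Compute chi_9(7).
chi_9(7) = zeta_11^63 = exp(-6*I*pi/11)

Argument: chi_9(7) = zeta_11^(9*7) = zeta_11^63. Since zeta_11^11 = 1, this equals zeta_11^8 = exp(2*pi*i*8/11) = exp(-6*I*pi/11).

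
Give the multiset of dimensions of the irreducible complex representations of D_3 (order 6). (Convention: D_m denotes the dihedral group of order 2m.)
Dimensions: 1, 1, 2

Argument: There are 3 irreducibles (= number of conjugacy classes). Their dimensions d_i satisfy sum d_i^2 = |G| = 6: 1 + 1 + 4 = 6.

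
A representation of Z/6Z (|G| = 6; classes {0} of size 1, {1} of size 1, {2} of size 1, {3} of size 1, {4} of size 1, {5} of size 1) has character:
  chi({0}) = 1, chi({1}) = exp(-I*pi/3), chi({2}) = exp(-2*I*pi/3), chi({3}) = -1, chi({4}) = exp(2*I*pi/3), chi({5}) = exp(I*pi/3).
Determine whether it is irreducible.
Irreducible: <chi, chi> = 1.

<chi, chi> = (1/|G|) sum_C |C| * |chi(C)|^2 = (1/6)[1*|1|^2 + 1*|exp(-I*pi/3)|^2 + 1*|exp(-2*I*pi/3)|^2 + 1*|-1|^2 + 1*|exp(2*I*pi/3)|^2 + 1*|exp(I*pi/3)|^2]
  = (1/6)[(1) + (1) + (1) + (1) + (1) + (1)] = 6/6 = 1.
(Exp terms are combined using exp(i*s)*conj(exp(i*t)) = exp(i*(s-t)), and sums of them are collapsed using the identity that for every m > 1 the m distinct m-th roots of unity sum to 0, e.g. 1 + exp(2*I*pi/3) + exp(-2*I*pi/3) = 0.)
A character is irreducible iff <chi, chi> = 1, so this representation is irreducible.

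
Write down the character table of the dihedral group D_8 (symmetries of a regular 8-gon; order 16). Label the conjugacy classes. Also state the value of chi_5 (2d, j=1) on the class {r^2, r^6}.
Conjugacy classes: {e} of size 1, {r^4} of size 1, {r^1, r^7} of size 2, {r^2, r^6} of size 2, {r^3, r^5} of size 2, {s, sr^2, ...} of size 4, {sr, sr^3, ...} of size 4.
Character table:
  irrep \ class              {e} (size 1)  {r^4} (size 1)  {r^1, r^7} (size 2)  {r^2, r^6} (size 2)  {r^3, r^5} (size 2)  {s, sr^2, ...} (size 4)  {sr, sr^3, ...} (size 4)
  chi_1 (triv)               1             1               1                    1                    1                    1                        1                       
  chi_2 (sign: r->1, s->-1)  1             1               1                    1                    1                    -1                       -1                      
  chi_3 (r->-1, s->1)        1             1               -1                   1                    -1                   1                        -1                      
  chi_4 (r->-1, s->-1)       1             1               -1                   1                    -1                   -1                       1                       
  chi_5 (2d, j=1)            2             -2              sqrt(2)              0                    -sqrt(2)             0                        0                       
  chi_6 (2d, j=2)            2             2               0                    -2                   0                    0                        0                       
  chi_7 (2d, j=3)            2             -2              -sqrt(2)             0                    sqrt(2)              0                        0                       

Spot check: chi_5 (2d, j=1) on {r^2, r^6} = 0.

Derivation: D_8 has order 2*8 = 16 with 7 conjugacy classes, hence 7 irreducibles. Sum of squared dims 1 + 1 + 1 + 1 + 4 + 4 + 4 = 16 = |G|. Linear characters come from the abelianisation; the 2-dimensional irreps have character r^k -> 2*cos(2*pi*j*k/8), reflections -> 0.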